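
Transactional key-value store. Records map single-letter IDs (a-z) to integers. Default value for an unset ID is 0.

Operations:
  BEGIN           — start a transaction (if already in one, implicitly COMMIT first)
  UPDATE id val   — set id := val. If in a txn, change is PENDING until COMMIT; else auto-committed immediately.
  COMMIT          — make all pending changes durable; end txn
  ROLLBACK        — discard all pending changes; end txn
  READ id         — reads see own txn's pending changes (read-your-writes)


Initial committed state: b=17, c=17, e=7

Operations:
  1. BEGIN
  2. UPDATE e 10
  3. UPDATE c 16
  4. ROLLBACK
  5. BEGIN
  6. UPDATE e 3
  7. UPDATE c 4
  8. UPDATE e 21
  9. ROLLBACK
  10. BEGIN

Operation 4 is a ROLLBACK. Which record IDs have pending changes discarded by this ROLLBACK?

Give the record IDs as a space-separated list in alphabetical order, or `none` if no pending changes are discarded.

Initial committed: {b=17, c=17, e=7}
Op 1: BEGIN: in_txn=True, pending={}
Op 2: UPDATE e=10 (pending; pending now {e=10})
Op 3: UPDATE c=16 (pending; pending now {c=16, e=10})
Op 4: ROLLBACK: discarded pending ['c', 'e']; in_txn=False
Op 5: BEGIN: in_txn=True, pending={}
Op 6: UPDATE e=3 (pending; pending now {e=3})
Op 7: UPDATE c=4 (pending; pending now {c=4, e=3})
Op 8: UPDATE e=21 (pending; pending now {c=4, e=21})
Op 9: ROLLBACK: discarded pending ['c', 'e']; in_txn=False
Op 10: BEGIN: in_txn=True, pending={}
ROLLBACK at op 4 discards: ['c', 'e']

Answer: c e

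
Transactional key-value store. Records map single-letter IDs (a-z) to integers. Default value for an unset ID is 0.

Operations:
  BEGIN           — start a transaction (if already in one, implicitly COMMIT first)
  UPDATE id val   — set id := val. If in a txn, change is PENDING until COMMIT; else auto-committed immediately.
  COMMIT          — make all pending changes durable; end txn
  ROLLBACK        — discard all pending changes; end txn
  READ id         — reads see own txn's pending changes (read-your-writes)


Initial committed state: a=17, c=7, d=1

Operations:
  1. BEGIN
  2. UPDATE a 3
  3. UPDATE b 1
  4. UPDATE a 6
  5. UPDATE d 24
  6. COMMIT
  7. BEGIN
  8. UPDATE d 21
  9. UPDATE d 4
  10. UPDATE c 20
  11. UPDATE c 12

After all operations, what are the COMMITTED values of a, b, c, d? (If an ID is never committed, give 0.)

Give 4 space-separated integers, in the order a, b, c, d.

Initial committed: {a=17, c=7, d=1}
Op 1: BEGIN: in_txn=True, pending={}
Op 2: UPDATE a=3 (pending; pending now {a=3})
Op 3: UPDATE b=1 (pending; pending now {a=3, b=1})
Op 4: UPDATE a=6 (pending; pending now {a=6, b=1})
Op 5: UPDATE d=24 (pending; pending now {a=6, b=1, d=24})
Op 6: COMMIT: merged ['a', 'b', 'd'] into committed; committed now {a=6, b=1, c=7, d=24}
Op 7: BEGIN: in_txn=True, pending={}
Op 8: UPDATE d=21 (pending; pending now {d=21})
Op 9: UPDATE d=4 (pending; pending now {d=4})
Op 10: UPDATE c=20 (pending; pending now {c=20, d=4})
Op 11: UPDATE c=12 (pending; pending now {c=12, d=4})
Final committed: {a=6, b=1, c=7, d=24}

Answer: 6 1 7 24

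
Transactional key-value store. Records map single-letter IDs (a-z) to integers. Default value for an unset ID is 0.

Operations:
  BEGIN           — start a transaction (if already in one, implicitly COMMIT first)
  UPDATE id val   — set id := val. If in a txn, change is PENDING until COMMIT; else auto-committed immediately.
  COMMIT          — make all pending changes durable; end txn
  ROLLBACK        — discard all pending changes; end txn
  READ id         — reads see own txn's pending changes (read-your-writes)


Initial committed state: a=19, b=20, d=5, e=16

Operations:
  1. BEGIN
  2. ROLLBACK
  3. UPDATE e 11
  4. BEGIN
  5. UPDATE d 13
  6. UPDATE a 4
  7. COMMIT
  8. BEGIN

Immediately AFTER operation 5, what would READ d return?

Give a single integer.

Initial committed: {a=19, b=20, d=5, e=16}
Op 1: BEGIN: in_txn=True, pending={}
Op 2: ROLLBACK: discarded pending []; in_txn=False
Op 3: UPDATE e=11 (auto-commit; committed e=11)
Op 4: BEGIN: in_txn=True, pending={}
Op 5: UPDATE d=13 (pending; pending now {d=13})
After op 5: visible(d) = 13 (pending={d=13}, committed={a=19, b=20, d=5, e=11})

Answer: 13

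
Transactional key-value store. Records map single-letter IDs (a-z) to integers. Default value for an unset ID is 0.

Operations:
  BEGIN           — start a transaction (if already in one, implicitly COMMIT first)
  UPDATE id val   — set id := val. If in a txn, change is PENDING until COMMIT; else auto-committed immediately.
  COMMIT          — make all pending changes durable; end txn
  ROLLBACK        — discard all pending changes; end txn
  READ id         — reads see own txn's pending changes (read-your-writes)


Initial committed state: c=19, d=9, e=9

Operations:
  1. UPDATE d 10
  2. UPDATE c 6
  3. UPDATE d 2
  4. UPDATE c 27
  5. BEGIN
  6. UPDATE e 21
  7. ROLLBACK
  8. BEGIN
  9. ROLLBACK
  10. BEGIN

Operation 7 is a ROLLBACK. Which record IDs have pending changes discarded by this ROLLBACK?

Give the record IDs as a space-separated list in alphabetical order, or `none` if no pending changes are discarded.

Answer: e

Derivation:
Initial committed: {c=19, d=9, e=9}
Op 1: UPDATE d=10 (auto-commit; committed d=10)
Op 2: UPDATE c=6 (auto-commit; committed c=6)
Op 3: UPDATE d=2 (auto-commit; committed d=2)
Op 4: UPDATE c=27 (auto-commit; committed c=27)
Op 5: BEGIN: in_txn=True, pending={}
Op 6: UPDATE e=21 (pending; pending now {e=21})
Op 7: ROLLBACK: discarded pending ['e']; in_txn=False
Op 8: BEGIN: in_txn=True, pending={}
Op 9: ROLLBACK: discarded pending []; in_txn=False
Op 10: BEGIN: in_txn=True, pending={}
ROLLBACK at op 7 discards: ['e']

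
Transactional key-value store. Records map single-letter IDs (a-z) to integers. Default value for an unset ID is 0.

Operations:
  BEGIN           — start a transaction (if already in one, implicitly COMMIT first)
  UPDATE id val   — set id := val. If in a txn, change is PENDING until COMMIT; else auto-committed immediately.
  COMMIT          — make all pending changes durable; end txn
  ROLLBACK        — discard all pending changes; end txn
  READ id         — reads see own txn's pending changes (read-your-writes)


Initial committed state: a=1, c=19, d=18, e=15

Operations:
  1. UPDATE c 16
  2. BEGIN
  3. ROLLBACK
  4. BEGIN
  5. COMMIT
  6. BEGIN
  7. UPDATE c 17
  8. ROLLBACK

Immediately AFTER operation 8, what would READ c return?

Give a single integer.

Initial committed: {a=1, c=19, d=18, e=15}
Op 1: UPDATE c=16 (auto-commit; committed c=16)
Op 2: BEGIN: in_txn=True, pending={}
Op 3: ROLLBACK: discarded pending []; in_txn=False
Op 4: BEGIN: in_txn=True, pending={}
Op 5: COMMIT: merged [] into committed; committed now {a=1, c=16, d=18, e=15}
Op 6: BEGIN: in_txn=True, pending={}
Op 7: UPDATE c=17 (pending; pending now {c=17})
Op 8: ROLLBACK: discarded pending ['c']; in_txn=False
After op 8: visible(c) = 16 (pending={}, committed={a=1, c=16, d=18, e=15})

Answer: 16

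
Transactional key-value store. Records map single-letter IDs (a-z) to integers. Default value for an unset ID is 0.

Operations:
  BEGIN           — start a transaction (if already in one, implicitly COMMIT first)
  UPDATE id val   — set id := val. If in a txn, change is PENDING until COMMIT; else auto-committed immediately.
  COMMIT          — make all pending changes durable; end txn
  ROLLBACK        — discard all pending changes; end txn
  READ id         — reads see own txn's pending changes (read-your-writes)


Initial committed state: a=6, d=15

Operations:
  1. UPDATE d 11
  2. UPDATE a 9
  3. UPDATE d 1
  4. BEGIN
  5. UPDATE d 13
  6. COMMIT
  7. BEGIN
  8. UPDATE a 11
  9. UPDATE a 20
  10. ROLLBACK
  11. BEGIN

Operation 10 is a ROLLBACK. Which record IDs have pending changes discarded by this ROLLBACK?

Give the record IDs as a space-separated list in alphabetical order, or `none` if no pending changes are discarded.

Initial committed: {a=6, d=15}
Op 1: UPDATE d=11 (auto-commit; committed d=11)
Op 2: UPDATE a=9 (auto-commit; committed a=9)
Op 3: UPDATE d=1 (auto-commit; committed d=1)
Op 4: BEGIN: in_txn=True, pending={}
Op 5: UPDATE d=13 (pending; pending now {d=13})
Op 6: COMMIT: merged ['d'] into committed; committed now {a=9, d=13}
Op 7: BEGIN: in_txn=True, pending={}
Op 8: UPDATE a=11 (pending; pending now {a=11})
Op 9: UPDATE a=20 (pending; pending now {a=20})
Op 10: ROLLBACK: discarded pending ['a']; in_txn=False
Op 11: BEGIN: in_txn=True, pending={}
ROLLBACK at op 10 discards: ['a']

Answer: a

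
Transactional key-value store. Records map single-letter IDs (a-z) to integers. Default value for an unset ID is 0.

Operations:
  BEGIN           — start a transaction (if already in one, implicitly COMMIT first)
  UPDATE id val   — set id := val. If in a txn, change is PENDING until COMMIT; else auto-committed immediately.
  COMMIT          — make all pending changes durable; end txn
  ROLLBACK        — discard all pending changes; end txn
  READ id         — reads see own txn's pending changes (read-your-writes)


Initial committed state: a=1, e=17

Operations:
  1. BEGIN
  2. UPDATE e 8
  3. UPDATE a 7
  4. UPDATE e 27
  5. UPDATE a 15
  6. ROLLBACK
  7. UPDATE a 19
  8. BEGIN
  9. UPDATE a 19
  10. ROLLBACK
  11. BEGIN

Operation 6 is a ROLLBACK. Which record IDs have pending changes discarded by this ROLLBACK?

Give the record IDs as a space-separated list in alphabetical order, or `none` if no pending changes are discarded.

Initial committed: {a=1, e=17}
Op 1: BEGIN: in_txn=True, pending={}
Op 2: UPDATE e=8 (pending; pending now {e=8})
Op 3: UPDATE a=7 (pending; pending now {a=7, e=8})
Op 4: UPDATE e=27 (pending; pending now {a=7, e=27})
Op 5: UPDATE a=15 (pending; pending now {a=15, e=27})
Op 6: ROLLBACK: discarded pending ['a', 'e']; in_txn=False
Op 7: UPDATE a=19 (auto-commit; committed a=19)
Op 8: BEGIN: in_txn=True, pending={}
Op 9: UPDATE a=19 (pending; pending now {a=19})
Op 10: ROLLBACK: discarded pending ['a']; in_txn=False
Op 11: BEGIN: in_txn=True, pending={}
ROLLBACK at op 6 discards: ['a', 'e']

Answer: a e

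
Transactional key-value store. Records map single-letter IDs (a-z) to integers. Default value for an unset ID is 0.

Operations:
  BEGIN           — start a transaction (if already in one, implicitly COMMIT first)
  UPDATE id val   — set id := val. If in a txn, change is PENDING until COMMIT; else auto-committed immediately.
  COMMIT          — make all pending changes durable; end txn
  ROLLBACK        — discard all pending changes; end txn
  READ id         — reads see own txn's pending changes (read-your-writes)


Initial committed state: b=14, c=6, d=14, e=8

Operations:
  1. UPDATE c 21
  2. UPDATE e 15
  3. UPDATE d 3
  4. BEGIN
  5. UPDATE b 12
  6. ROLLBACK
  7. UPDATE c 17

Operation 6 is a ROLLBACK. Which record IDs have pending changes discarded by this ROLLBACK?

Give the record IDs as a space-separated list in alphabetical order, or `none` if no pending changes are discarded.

Initial committed: {b=14, c=6, d=14, e=8}
Op 1: UPDATE c=21 (auto-commit; committed c=21)
Op 2: UPDATE e=15 (auto-commit; committed e=15)
Op 3: UPDATE d=3 (auto-commit; committed d=3)
Op 4: BEGIN: in_txn=True, pending={}
Op 5: UPDATE b=12 (pending; pending now {b=12})
Op 6: ROLLBACK: discarded pending ['b']; in_txn=False
Op 7: UPDATE c=17 (auto-commit; committed c=17)
ROLLBACK at op 6 discards: ['b']

Answer: b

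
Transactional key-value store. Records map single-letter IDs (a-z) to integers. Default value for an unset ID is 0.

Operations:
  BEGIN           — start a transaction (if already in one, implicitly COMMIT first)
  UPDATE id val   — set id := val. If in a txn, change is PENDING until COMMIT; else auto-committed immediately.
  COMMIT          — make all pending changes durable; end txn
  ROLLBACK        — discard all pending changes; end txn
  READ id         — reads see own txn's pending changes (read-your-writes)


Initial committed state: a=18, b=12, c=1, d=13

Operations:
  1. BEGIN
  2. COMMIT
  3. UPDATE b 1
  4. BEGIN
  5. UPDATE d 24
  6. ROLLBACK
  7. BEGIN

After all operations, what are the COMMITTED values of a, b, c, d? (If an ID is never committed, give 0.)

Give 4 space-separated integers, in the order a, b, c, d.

Initial committed: {a=18, b=12, c=1, d=13}
Op 1: BEGIN: in_txn=True, pending={}
Op 2: COMMIT: merged [] into committed; committed now {a=18, b=12, c=1, d=13}
Op 3: UPDATE b=1 (auto-commit; committed b=1)
Op 4: BEGIN: in_txn=True, pending={}
Op 5: UPDATE d=24 (pending; pending now {d=24})
Op 6: ROLLBACK: discarded pending ['d']; in_txn=False
Op 7: BEGIN: in_txn=True, pending={}
Final committed: {a=18, b=1, c=1, d=13}

Answer: 18 1 1 13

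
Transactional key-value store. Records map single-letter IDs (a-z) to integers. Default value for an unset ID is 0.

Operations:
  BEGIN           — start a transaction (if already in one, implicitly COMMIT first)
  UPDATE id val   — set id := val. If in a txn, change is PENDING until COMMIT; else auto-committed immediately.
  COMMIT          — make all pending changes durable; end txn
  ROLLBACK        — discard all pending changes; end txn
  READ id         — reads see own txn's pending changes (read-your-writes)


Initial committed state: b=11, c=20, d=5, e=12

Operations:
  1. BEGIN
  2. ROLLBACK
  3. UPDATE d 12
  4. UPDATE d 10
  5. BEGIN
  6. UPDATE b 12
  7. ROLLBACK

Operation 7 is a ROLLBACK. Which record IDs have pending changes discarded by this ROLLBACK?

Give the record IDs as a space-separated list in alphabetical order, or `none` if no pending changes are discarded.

Initial committed: {b=11, c=20, d=5, e=12}
Op 1: BEGIN: in_txn=True, pending={}
Op 2: ROLLBACK: discarded pending []; in_txn=False
Op 3: UPDATE d=12 (auto-commit; committed d=12)
Op 4: UPDATE d=10 (auto-commit; committed d=10)
Op 5: BEGIN: in_txn=True, pending={}
Op 6: UPDATE b=12 (pending; pending now {b=12})
Op 7: ROLLBACK: discarded pending ['b']; in_txn=False
ROLLBACK at op 7 discards: ['b']

Answer: b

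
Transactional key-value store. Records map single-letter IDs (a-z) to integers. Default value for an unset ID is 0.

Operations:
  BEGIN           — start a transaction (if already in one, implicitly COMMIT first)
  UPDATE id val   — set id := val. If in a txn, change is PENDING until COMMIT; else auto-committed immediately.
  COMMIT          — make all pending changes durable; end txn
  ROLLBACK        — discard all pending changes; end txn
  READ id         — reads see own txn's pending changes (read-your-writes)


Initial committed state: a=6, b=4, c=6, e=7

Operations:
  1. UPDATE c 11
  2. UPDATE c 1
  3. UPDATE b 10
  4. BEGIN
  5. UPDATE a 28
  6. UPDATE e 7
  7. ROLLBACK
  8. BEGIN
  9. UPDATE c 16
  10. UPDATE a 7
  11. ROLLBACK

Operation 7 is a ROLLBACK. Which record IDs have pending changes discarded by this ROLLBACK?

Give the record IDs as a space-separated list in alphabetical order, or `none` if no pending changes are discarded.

Initial committed: {a=6, b=4, c=6, e=7}
Op 1: UPDATE c=11 (auto-commit; committed c=11)
Op 2: UPDATE c=1 (auto-commit; committed c=1)
Op 3: UPDATE b=10 (auto-commit; committed b=10)
Op 4: BEGIN: in_txn=True, pending={}
Op 5: UPDATE a=28 (pending; pending now {a=28})
Op 6: UPDATE e=7 (pending; pending now {a=28, e=7})
Op 7: ROLLBACK: discarded pending ['a', 'e']; in_txn=False
Op 8: BEGIN: in_txn=True, pending={}
Op 9: UPDATE c=16 (pending; pending now {c=16})
Op 10: UPDATE a=7 (pending; pending now {a=7, c=16})
Op 11: ROLLBACK: discarded pending ['a', 'c']; in_txn=False
ROLLBACK at op 7 discards: ['a', 'e']

Answer: a e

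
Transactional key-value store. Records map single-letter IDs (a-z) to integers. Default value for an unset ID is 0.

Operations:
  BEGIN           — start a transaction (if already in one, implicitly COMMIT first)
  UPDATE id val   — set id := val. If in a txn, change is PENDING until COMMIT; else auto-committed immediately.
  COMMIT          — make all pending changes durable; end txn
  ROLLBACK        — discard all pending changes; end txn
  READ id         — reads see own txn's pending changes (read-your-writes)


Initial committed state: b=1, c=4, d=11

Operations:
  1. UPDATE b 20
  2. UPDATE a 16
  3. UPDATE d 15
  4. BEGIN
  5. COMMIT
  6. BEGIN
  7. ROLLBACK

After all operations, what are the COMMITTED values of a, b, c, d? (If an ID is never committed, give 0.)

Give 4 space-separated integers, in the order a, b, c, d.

Initial committed: {b=1, c=4, d=11}
Op 1: UPDATE b=20 (auto-commit; committed b=20)
Op 2: UPDATE a=16 (auto-commit; committed a=16)
Op 3: UPDATE d=15 (auto-commit; committed d=15)
Op 4: BEGIN: in_txn=True, pending={}
Op 5: COMMIT: merged [] into committed; committed now {a=16, b=20, c=4, d=15}
Op 6: BEGIN: in_txn=True, pending={}
Op 7: ROLLBACK: discarded pending []; in_txn=False
Final committed: {a=16, b=20, c=4, d=15}

Answer: 16 20 4 15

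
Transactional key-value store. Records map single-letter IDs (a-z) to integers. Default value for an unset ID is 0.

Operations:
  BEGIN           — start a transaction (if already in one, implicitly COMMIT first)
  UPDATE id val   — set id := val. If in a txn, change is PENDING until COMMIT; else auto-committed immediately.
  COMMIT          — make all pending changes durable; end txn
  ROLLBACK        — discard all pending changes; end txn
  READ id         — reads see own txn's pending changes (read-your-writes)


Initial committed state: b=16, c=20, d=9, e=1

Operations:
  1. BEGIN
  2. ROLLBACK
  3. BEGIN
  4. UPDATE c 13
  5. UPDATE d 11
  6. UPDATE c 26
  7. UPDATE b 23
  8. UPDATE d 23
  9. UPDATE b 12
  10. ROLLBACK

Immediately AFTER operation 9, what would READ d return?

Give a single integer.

Answer: 23

Derivation:
Initial committed: {b=16, c=20, d=9, e=1}
Op 1: BEGIN: in_txn=True, pending={}
Op 2: ROLLBACK: discarded pending []; in_txn=False
Op 3: BEGIN: in_txn=True, pending={}
Op 4: UPDATE c=13 (pending; pending now {c=13})
Op 5: UPDATE d=11 (pending; pending now {c=13, d=11})
Op 6: UPDATE c=26 (pending; pending now {c=26, d=11})
Op 7: UPDATE b=23 (pending; pending now {b=23, c=26, d=11})
Op 8: UPDATE d=23 (pending; pending now {b=23, c=26, d=23})
Op 9: UPDATE b=12 (pending; pending now {b=12, c=26, d=23})
After op 9: visible(d) = 23 (pending={b=12, c=26, d=23}, committed={b=16, c=20, d=9, e=1})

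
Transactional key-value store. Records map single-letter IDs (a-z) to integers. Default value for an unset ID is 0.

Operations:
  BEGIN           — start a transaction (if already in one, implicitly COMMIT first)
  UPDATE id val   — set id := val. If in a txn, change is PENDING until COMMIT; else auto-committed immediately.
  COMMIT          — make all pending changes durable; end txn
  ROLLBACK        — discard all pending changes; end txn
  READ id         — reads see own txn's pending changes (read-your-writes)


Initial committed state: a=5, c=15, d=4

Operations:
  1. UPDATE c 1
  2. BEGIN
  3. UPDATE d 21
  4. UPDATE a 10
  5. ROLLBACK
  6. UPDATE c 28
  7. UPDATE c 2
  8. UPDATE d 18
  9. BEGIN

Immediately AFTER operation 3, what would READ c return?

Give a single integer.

Answer: 1

Derivation:
Initial committed: {a=5, c=15, d=4}
Op 1: UPDATE c=1 (auto-commit; committed c=1)
Op 2: BEGIN: in_txn=True, pending={}
Op 3: UPDATE d=21 (pending; pending now {d=21})
After op 3: visible(c) = 1 (pending={d=21}, committed={a=5, c=1, d=4})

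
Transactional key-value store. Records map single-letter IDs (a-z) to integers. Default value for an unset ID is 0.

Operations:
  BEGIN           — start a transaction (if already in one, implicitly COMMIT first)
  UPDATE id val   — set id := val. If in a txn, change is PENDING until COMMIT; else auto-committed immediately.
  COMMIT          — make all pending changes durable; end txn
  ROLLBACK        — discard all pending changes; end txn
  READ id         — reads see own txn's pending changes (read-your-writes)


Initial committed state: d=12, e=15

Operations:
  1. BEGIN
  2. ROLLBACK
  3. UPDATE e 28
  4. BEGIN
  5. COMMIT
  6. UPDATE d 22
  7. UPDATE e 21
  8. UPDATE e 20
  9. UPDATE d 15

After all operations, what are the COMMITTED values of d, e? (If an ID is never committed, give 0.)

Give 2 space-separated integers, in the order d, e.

Answer: 15 20

Derivation:
Initial committed: {d=12, e=15}
Op 1: BEGIN: in_txn=True, pending={}
Op 2: ROLLBACK: discarded pending []; in_txn=False
Op 3: UPDATE e=28 (auto-commit; committed e=28)
Op 4: BEGIN: in_txn=True, pending={}
Op 5: COMMIT: merged [] into committed; committed now {d=12, e=28}
Op 6: UPDATE d=22 (auto-commit; committed d=22)
Op 7: UPDATE e=21 (auto-commit; committed e=21)
Op 8: UPDATE e=20 (auto-commit; committed e=20)
Op 9: UPDATE d=15 (auto-commit; committed d=15)
Final committed: {d=15, e=20}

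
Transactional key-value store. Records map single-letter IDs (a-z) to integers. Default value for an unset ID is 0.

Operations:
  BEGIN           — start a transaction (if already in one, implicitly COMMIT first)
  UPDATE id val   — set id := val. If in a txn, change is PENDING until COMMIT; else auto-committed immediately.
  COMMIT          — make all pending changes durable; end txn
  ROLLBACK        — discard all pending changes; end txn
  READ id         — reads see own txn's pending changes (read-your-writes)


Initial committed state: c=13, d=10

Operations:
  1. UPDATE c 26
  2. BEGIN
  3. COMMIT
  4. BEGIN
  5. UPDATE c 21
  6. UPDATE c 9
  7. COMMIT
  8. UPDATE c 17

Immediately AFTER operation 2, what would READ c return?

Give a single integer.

Answer: 26

Derivation:
Initial committed: {c=13, d=10}
Op 1: UPDATE c=26 (auto-commit; committed c=26)
Op 2: BEGIN: in_txn=True, pending={}
After op 2: visible(c) = 26 (pending={}, committed={c=26, d=10})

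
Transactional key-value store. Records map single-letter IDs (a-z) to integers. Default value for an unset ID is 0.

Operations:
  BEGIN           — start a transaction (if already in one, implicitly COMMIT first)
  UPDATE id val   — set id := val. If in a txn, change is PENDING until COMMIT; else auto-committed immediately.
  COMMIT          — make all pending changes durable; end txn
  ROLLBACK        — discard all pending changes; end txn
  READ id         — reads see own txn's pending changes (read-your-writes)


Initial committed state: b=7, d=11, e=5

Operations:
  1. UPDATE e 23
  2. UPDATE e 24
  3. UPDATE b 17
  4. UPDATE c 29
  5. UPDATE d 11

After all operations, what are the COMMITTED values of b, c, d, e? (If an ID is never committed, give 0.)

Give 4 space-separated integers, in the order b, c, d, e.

Answer: 17 29 11 24

Derivation:
Initial committed: {b=7, d=11, e=5}
Op 1: UPDATE e=23 (auto-commit; committed e=23)
Op 2: UPDATE e=24 (auto-commit; committed e=24)
Op 3: UPDATE b=17 (auto-commit; committed b=17)
Op 4: UPDATE c=29 (auto-commit; committed c=29)
Op 5: UPDATE d=11 (auto-commit; committed d=11)
Final committed: {b=17, c=29, d=11, e=24}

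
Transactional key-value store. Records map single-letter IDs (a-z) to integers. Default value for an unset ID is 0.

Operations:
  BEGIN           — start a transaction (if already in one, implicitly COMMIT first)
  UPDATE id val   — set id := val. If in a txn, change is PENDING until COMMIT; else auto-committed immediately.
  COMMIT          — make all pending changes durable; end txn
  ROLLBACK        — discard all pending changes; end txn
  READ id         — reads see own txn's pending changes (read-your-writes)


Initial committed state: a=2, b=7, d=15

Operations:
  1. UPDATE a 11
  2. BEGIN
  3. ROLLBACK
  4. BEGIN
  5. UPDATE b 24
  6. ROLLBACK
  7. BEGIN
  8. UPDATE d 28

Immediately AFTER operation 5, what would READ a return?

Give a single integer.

Answer: 11

Derivation:
Initial committed: {a=2, b=7, d=15}
Op 1: UPDATE a=11 (auto-commit; committed a=11)
Op 2: BEGIN: in_txn=True, pending={}
Op 3: ROLLBACK: discarded pending []; in_txn=False
Op 4: BEGIN: in_txn=True, pending={}
Op 5: UPDATE b=24 (pending; pending now {b=24})
After op 5: visible(a) = 11 (pending={b=24}, committed={a=11, b=7, d=15})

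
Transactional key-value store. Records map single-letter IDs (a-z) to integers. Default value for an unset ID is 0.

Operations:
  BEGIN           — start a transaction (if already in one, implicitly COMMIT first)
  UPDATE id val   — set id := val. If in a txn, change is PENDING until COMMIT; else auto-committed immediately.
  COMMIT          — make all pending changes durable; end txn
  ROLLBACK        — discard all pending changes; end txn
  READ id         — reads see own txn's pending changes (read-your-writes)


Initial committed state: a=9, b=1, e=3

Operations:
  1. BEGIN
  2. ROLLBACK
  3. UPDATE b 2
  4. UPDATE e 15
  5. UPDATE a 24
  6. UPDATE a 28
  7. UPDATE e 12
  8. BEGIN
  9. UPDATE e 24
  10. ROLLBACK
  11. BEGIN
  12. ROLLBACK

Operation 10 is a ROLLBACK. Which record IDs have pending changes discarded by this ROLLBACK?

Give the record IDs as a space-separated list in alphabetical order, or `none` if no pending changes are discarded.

Answer: e

Derivation:
Initial committed: {a=9, b=1, e=3}
Op 1: BEGIN: in_txn=True, pending={}
Op 2: ROLLBACK: discarded pending []; in_txn=False
Op 3: UPDATE b=2 (auto-commit; committed b=2)
Op 4: UPDATE e=15 (auto-commit; committed e=15)
Op 5: UPDATE a=24 (auto-commit; committed a=24)
Op 6: UPDATE a=28 (auto-commit; committed a=28)
Op 7: UPDATE e=12 (auto-commit; committed e=12)
Op 8: BEGIN: in_txn=True, pending={}
Op 9: UPDATE e=24 (pending; pending now {e=24})
Op 10: ROLLBACK: discarded pending ['e']; in_txn=False
Op 11: BEGIN: in_txn=True, pending={}
Op 12: ROLLBACK: discarded pending []; in_txn=False
ROLLBACK at op 10 discards: ['e']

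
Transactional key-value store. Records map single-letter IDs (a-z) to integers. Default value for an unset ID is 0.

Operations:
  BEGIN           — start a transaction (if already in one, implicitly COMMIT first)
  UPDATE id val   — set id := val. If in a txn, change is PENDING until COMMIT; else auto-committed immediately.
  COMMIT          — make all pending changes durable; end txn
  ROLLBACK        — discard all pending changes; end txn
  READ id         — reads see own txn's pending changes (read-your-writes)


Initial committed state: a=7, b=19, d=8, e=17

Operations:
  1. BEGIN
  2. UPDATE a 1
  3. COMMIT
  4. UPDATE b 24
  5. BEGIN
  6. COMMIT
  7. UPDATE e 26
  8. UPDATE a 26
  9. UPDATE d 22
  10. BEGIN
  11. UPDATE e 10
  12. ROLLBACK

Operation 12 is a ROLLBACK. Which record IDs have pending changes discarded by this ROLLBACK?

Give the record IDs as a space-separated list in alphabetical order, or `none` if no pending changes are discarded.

Answer: e

Derivation:
Initial committed: {a=7, b=19, d=8, e=17}
Op 1: BEGIN: in_txn=True, pending={}
Op 2: UPDATE a=1 (pending; pending now {a=1})
Op 3: COMMIT: merged ['a'] into committed; committed now {a=1, b=19, d=8, e=17}
Op 4: UPDATE b=24 (auto-commit; committed b=24)
Op 5: BEGIN: in_txn=True, pending={}
Op 6: COMMIT: merged [] into committed; committed now {a=1, b=24, d=8, e=17}
Op 7: UPDATE e=26 (auto-commit; committed e=26)
Op 8: UPDATE a=26 (auto-commit; committed a=26)
Op 9: UPDATE d=22 (auto-commit; committed d=22)
Op 10: BEGIN: in_txn=True, pending={}
Op 11: UPDATE e=10 (pending; pending now {e=10})
Op 12: ROLLBACK: discarded pending ['e']; in_txn=False
ROLLBACK at op 12 discards: ['e']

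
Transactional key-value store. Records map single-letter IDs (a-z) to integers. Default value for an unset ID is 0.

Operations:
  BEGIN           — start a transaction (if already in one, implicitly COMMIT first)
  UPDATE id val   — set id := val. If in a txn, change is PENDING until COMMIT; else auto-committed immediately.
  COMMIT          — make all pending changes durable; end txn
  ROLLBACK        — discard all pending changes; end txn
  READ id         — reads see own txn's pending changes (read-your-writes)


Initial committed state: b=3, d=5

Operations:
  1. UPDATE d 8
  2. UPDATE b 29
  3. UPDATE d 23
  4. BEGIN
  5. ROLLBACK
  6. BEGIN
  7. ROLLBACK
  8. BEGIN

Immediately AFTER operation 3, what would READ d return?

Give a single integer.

Answer: 23

Derivation:
Initial committed: {b=3, d=5}
Op 1: UPDATE d=8 (auto-commit; committed d=8)
Op 2: UPDATE b=29 (auto-commit; committed b=29)
Op 3: UPDATE d=23 (auto-commit; committed d=23)
After op 3: visible(d) = 23 (pending={}, committed={b=29, d=23})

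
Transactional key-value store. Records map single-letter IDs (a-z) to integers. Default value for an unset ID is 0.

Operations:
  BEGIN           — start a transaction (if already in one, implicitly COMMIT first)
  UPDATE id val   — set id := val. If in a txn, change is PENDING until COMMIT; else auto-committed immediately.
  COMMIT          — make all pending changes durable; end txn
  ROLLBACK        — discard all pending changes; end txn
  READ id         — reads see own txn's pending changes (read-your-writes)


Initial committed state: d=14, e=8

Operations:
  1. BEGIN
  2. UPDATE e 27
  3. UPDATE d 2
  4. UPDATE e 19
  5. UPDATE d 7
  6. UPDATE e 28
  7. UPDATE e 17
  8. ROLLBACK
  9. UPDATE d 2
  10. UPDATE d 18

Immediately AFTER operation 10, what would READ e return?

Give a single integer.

Answer: 8

Derivation:
Initial committed: {d=14, e=8}
Op 1: BEGIN: in_txn=True, pending={}
Op 2: UPDATE e=27 (pending; pending now {e=27})
Op 3: UPDATE d=2 (pending; pending now {d=2, e=27})
Op 4: UPDATE e=19 (pending; pending now {d=2, e=19})
Op 5: UPDATE d=7 (pending; pending now {d=7, e=19})
Op 6: UPDATE e=28 (pending; pending now {d=7, e=28})
Op 7: UPDATE e=17 (pending; pending now {d=7, e=17})
Op 8: ROLLBACK: discarded pending ['d', 'e']; in_txn=False
Op 9: UPDATE d=2 (auto-commit; committed d=2)
Op 10: UPDATE d=18 (auto-commit; committed d=18)
After op 10: visible(e) = 8 (pending={}, committed={d=18, e=8})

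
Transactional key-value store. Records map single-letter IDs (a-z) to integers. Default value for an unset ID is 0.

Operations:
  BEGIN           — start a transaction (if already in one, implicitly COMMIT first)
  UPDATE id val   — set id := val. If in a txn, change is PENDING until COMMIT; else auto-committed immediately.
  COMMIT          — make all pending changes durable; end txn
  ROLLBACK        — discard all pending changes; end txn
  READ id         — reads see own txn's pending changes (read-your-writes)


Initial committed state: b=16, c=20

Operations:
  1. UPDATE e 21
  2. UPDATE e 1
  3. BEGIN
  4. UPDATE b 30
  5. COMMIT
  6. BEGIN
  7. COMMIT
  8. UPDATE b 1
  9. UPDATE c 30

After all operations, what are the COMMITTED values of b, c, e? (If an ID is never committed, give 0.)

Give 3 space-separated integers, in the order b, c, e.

Answer: 1 30 1

Derivation:
Initial committed: {b=16, c=20}
Op 1: UPDATE e=21 (auto-commit; committed e=21)
Op 2: UPDATE e=1 (auto-commit; committed e=1)
Op 3: BEGIN: in_txn=True, pending={}
Op 4: UPDATE b=30 (pending; pending now {b=30})
Op 5: COMMIT: merged ['b'] into committed; committed now {b=30, c=20, e=1}
Op 6: BEGIN: in_txn=True, pending={}
Op 7: COMMIT: merged [] into committed; committed now {b=30, c=20, e=1}
Op 8: UPDATE b=1 (auto-commit; committed b=1)
Op 9: UPDATE c=30 (auto-commit; committed c=30)
Final committed: {b=1, c=30, e=1}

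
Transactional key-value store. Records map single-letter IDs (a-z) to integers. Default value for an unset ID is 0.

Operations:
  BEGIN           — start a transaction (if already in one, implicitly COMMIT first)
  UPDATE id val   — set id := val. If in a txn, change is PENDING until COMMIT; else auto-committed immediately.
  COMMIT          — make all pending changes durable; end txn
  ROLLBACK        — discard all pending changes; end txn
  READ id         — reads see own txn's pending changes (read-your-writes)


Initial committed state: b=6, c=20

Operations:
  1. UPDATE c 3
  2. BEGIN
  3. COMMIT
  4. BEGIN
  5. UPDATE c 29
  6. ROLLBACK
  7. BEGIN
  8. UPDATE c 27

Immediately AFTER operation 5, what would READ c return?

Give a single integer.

Answer: 29

Derivation:
Initial committed: {b=6, c=20}
Op 1: UPDATE c=3 (auto-commit; committed c=3)
Op 2: BEGIN: in_txn=True, pending={}
Op 3: COMMIT: merged [] into committed; committed now {b=6, c=3}
Op 4: BEGIN: in_txn=True, pending={}
Op 5: UPDATE c=29 (pending; pending now {c=29})
After op 5: visible(c) = 29 (pending={c=29}, committed={b=6, c=3})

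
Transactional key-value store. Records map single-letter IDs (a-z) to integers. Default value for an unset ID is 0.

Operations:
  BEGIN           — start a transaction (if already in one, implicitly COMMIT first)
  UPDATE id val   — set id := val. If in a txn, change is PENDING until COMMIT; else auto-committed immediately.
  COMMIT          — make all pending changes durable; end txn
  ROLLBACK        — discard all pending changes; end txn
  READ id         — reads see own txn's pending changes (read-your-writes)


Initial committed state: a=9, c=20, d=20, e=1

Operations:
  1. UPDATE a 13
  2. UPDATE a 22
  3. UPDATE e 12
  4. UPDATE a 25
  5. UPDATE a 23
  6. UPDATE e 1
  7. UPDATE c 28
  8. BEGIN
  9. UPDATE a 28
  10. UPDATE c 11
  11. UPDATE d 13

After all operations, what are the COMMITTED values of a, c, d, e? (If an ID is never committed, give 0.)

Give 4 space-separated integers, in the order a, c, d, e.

Initial committed: {a=9, c=20, d=20, e=1}
Op 1: UPDATE a=13 (auto-commit; committed a=13)
Op 2: UPDATE a=22 (auto-commit; committed a=22)
Op 3: UPDATE e=12 (auto-commit; committed e=12)
Op 4: UPDATE a=25 (auto-commit; committed a=25)
Op 5: UPDATE a=23 (auto-commit; committed a=23)
Op 6: UPDATE e=1 (auto-commit; committed e=1)
Op 7: UPDATE c=28 (auto-commit; committed c=28)
Op 8: BEGIN: in_txn=True, pending={}
Op 9: UPDATE a=28 (pending; pending now {a=28})
Op 10: UPDATE c=11 (pending; pending now {a=28, c=11})
Op 11: UPDATE d=13 (pending; pending now {a=28, c=11, d=13})
Final committed: {a=23, c=28, d=20, e=1}

Answer: 23 28 20 1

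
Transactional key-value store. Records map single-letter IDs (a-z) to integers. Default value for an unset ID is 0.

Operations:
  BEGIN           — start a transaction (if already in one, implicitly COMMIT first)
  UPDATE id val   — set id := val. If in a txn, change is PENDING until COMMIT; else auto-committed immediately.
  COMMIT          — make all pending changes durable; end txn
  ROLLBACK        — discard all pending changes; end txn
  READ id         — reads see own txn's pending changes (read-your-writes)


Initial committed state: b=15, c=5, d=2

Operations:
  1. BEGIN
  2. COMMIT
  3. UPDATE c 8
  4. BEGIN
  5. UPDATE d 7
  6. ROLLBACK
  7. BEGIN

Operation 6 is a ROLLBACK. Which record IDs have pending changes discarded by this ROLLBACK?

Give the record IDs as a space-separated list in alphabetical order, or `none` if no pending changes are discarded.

Answer: d

Derivation:
Initial committed: {b=15, c=5, d=2}
Op 1: BEGIN: in_txn=True, pending={}
Op 2: COMMIT: merged [] into committed; committed now {b=15, c=5, d=2}
Op 3: UPDATE c=8 (auto-commit; committed c=8)
Op 4: BEGIN: in_txn=True, pending={}
Op 5: UPDATE d=7 (pending; pending now {d=7})
Op 6: ROLLBACK: discarded pending ['d']; in_txn=False
Op 7: BEGIN: in_txn=True, pending={}
ROLLBACK at op 6 discards: ['d']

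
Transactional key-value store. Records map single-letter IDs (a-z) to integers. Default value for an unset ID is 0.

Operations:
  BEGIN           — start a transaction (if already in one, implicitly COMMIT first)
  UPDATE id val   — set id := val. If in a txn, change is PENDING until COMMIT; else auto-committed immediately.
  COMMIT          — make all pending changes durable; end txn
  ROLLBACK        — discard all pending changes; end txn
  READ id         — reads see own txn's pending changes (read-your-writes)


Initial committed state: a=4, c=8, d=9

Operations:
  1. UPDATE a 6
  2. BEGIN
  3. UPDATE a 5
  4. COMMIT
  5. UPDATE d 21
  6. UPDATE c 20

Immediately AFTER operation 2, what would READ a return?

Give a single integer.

Initial committed: {a=4, c=8, d=9}
Op 1: UPDATE a=6 (auto-commit; committed a=6)
Op 2: BEGIN: in_txn=True, pending={}
After op 2: visible(a) = 6 (pending={}, committed={a=6, c=8, d=9})

Answer: 6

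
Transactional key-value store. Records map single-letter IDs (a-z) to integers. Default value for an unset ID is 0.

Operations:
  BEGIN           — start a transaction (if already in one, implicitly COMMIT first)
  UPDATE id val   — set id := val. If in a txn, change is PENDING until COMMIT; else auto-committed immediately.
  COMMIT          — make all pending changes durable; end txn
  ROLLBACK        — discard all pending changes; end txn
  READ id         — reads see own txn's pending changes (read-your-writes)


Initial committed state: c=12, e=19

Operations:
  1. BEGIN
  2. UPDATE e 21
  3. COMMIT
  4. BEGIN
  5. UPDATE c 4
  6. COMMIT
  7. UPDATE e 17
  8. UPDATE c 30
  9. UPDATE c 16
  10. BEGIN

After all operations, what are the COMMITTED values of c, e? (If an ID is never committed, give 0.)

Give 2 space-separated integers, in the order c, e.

Answer: 16 17

Derivation:
Initial committed: {c=12, e=19}
Op 1: BEGIN: in_txn=True, pending={}
Op 2: UPDATE e=21 (pending; pending now {e=21})
Op 3: COMMIT: merged ['e'] into committed; committed now {c=12, e=21}
Op 4: BEGIN: in_txn=True, pending={}
Op 5: UPDATE c=4 (pending; pending now {c=4})
Op 6: COMMIT: merged ['c'] into committed; committed now {c=4, e=21}
Op 7: UPDATE e=17 (auto-commit; committed e=17)
Op 8: UPDATE c=30 (auto-commit; committed c=30)
Op 9: UPDATE c=16 (auto-commit; committed c=16)
Op 10: BEGIN: in_txn=True, pending={}
Final committed: {c=16, e=17}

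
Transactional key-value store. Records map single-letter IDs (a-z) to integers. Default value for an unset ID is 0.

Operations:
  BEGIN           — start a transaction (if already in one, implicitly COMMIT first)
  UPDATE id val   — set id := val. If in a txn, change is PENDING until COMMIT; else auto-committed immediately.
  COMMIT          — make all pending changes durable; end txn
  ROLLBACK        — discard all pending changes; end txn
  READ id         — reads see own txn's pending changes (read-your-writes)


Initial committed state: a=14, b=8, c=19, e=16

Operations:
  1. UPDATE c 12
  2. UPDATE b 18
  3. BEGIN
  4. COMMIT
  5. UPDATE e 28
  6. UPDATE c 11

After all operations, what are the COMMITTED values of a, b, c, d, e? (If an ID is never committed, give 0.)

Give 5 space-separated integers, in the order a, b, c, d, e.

Initial committed: {a=14, b=8, c=19, e=16}
Op 1: UPDATE c=12 (auto-commit; committed c=12)
Op 2: UPDATE b=18 (auto-commit; committed b=18)
Op 3: BEGIN: in_txn=True, pending={}
Op 4: COMMIT: merged [] into committed; committed now {a=14, b=18, c=12, e=16}
Op 5: UPDATE e=28 (auto-commit; committed e=28)
Op 6: UPDATE c=11 (auto-commit; committed c=11)
Final committed: {a=14, b=18, c=11, e=28}

Answer: 14 18 11 0 28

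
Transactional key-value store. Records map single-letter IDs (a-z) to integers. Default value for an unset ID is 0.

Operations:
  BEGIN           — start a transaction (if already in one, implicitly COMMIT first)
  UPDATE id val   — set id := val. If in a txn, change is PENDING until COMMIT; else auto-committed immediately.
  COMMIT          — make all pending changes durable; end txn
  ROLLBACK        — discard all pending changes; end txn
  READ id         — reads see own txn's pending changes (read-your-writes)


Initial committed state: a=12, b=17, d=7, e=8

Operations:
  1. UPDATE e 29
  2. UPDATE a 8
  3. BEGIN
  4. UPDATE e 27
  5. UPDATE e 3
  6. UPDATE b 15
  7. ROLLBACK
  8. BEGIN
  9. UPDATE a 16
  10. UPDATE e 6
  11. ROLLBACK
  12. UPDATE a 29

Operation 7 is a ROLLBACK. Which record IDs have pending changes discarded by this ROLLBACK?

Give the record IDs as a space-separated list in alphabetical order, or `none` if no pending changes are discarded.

Answer: b e

Derivation:
Initial committed: {a=12, b=17, d=7, e=8}
Op 1: UPDATE e=29 (auto-commit; committed e=29)
Op 2: UPDATE a=8 (auto-commit; committed a=8)
Op 3: BEGIN: in_txn=True, pending={}
Op 4: UPDATE e=27 (pending; pending now {e=27})
Op 5: UPDATE e=3 (pending; pending now {e=3})
Op 6: UPDATE b=15 (pending; pending now {b=15, e=3})
Op 7: ROLLBACK: discarded pending ['b', 'e']; in_txn=False
Op 8: BEGIN: in_txn=True, pending={}
Op 9: UPDATE a=16 (pending; pending now {a=16})
Op 10: UPDATE e=6 (pending; pending now {a=16, e=6})
Op 11: ROLLBACK: discarded pending ['a', 'e']; in_txn=False
Op 12: UPDATE a=29 (auto-commit; committed a=29)
ROLLBACK at op 7 discards: ['b', 'e']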